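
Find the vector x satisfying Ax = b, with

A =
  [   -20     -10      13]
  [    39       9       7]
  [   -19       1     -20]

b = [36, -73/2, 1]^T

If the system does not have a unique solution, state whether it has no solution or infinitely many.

no solution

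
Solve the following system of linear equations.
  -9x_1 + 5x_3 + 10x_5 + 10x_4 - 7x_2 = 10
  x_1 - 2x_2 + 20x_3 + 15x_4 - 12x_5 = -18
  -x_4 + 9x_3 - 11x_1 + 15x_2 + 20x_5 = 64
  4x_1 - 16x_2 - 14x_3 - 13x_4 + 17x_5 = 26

Row-reduce:
R1 ← R1 / (-9).
R2 ← R2 − 1·R1.
R3 ← R3 + 11·R1.
R4 ← R4 − 4·R1.
R2 ← R2 / (-25/9).
R1 ← R1 − 7/9·R2.
R3 ← R3 − 212/9·R2.
R4 ← R4 + 172/9·R2.
R3 ← R3 / (886/5).
R1 ← R1 − 26/5·R3.
R2 ← R2 + 37/5·R3.
R4 ← R4 + 766/5·R3.
R4 ← R4 / (-5632/443).
R1 ← R1 + 98/443·R4.
R2 ← R2 + 573/886·R4.
R3 ← R3 − 617/886·R4.
Rank is 4 with 5 unknowns, leaving x_5 free.

infinitely many solutions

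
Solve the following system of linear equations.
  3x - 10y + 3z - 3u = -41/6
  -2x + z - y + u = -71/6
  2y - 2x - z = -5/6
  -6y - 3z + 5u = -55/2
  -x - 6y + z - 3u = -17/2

x = 3, y = 7/3, z = -1/2, u = -3

Row-reduce the augmented matrix:
R1 ← R1 / (3).
R2 ← R2 + 2·R1.
R3 ← R3 + 2·R1.
R5 ← R5 + 1·R1.
R2 ← R2 / (-23/3).
R1 ← R1 + 10/3·R2.
R3 ← R3 + 14/3·R2.
R4 ← R4 + 6·R2.
R5 ← R5 + 28/3·R2.
R3 ← R3 / (-19/23).
R1 ← R1 + 7/23·R3.
R2 ← R2 + 9/23·R3.
R4 ← R4 + 123/23·R3.
R5 ← R5 + 38/23·R3.
R4 ← R4 / (281/19).
R1 ← R1 + 1/19·R4.
R2 ← R2 − 15/19·R4.
R3 ← R3 − 32/19·R4.
R5 reduces to 0 = 0, so the extra equation is consistent.
Reading off the reduced rows gives x = 3, y = 7/3, z = -1/2, u = -3.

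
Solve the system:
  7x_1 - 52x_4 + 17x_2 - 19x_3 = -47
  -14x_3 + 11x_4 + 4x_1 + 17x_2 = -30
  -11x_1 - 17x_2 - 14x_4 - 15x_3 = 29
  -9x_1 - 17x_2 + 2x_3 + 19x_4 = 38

infinitely many solutions

Row-reduce:
R1 ← R1 / (7).
R2 ← R2 − 4·R1.
R3 ← R3 + 11·R1.
R4 ← R4 + 9·R1.
R2 ← R2 / (51/7).
R1 ← R1 − 17/7·R2.
R3 ← R3 − 68/7·R2.
R4 ← R4 − 34/7·R2.
R3 ← R3 / (-122/3).
R1 ← R1 + 5/3·R3.
R2 ← R2 + 22/51·R3.
R4 ← R4 + 61/3·R3.
Rank is 3 with 4 unknowns, leaving x_4 free.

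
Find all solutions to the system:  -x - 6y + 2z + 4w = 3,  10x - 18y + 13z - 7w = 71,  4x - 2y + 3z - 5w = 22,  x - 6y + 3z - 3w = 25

Row-reduce:
R1 ← R1 / (-1).
R2 ← R2 − 10·R1.
R3 ← R3 − 4·R1.
R4 ← R4 − 1·R1.
R2 ← R2 / (-78).
R1 ← R1 − 6·R2.
R3 ← R3 + 26·R2.
R4 ← R4 + 12·R2.
Swap R3 and R4.
R3 ← R3 / (-1/13).
R1 ← R1 − 7/13·R3.
R2 ← R2 + 11/26·R3.
Row 4 reduces to 0 = 1/3, a contradiction. The system is inconsistent.

no solution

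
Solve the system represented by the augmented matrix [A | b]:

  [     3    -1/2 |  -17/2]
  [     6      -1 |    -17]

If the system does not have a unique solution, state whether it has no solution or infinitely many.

infinitely many solutions

Row-reduce:
R1 ← R1 / (3).
R2 ← R2 − 6·R1.
Rank is 1 with 2 unknowns, leaving x_2 free.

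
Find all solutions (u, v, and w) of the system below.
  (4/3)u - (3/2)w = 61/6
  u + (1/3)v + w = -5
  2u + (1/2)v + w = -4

Row-reduce the augmented matrix:
R1 ← R1 / (4/3).
R2 ← R2 − 1·R1.
R3 ← R3 − 2·R1.
R2 ← R2 / (1/3).
R3 ← R3 − 1/2·R2.
R3 ← R3 / (1/16).
R1 ← R1 + 9/8·R3.
R2 ← R2 − 51/8·R3.
Reading off the reduced rows gives u = 2, v = -6, w = -5.

u = 2, v = -6, w = -5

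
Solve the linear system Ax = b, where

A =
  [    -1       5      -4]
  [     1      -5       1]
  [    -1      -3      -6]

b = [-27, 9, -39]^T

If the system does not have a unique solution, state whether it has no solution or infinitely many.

Row-reduce the augmented matrix:
R1 ← R1 / (-1).
R2 ← R2 − 1·R1.
R3 ← R3 + 1·R1.
Swap R2 and R3.
R2 ← R2 / (-8).
R1 ← R1 + 5·R2.
R3 ← R3 / (-3).
R1 ← R1 − 21/4·R3.
R2 ← R2 − 1/4·R3.
Reading off the reduced rows gives x_1 = 3, x_2 = 0, x_3 = 6.

x_1 = 3, x_2 = 0, x_3 = 6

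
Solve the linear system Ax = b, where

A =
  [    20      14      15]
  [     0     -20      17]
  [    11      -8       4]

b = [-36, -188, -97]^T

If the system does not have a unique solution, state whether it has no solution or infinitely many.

Row-reduce the augmented matrix:
R1 ← R1 / (20).
R3 ← R3 − 11·R1.
R2 ← R2 / (-20).
R1 ← R1 − 7/10·R2.
R3 ← R3 + 157/10·R2.
R3 ← R3 / (-3519/200).
R1 ← R1 − 269/200·R3.
R2 ← R2 + 17/20·R3.
Reading off the reduced rows gives x_1 = -3, x_2 = 6, x_3 = -4.

x_1 = -3, x_2 = 6, x_3 = -4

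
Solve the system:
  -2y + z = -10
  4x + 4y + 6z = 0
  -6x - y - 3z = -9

Row-reduce the augmented matrix:
Swap R1 and R2.
R1 ← R1 / (4).
R3 ← R3 + 6·R1.
R2 ← R2 / (-2).
R1 ← R1 − 1·R2.
R3 ← R3 − 5·R2.
R3 ← R3 / (17/2).
R1 ← R1 − 2·R3.
R2 ← R2 + 1/2·R3.
Reading off the reduced rows gives x = 3, y = 3, z = -4.

x = 3, y = 3, z = -4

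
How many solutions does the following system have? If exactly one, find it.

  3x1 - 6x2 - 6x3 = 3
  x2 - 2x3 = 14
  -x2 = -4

Row-reduce the augmented matrix:
R1 ← R1 / (3).
R1 ← R1 + 2·R2.
R3 ← R3 + 1·R2.
R3 ← R3 / (-2).
R1 ← R1 + 6·R3.
R2 ← R2 + 2·R3.
Reading off the reduced rows gives x1 = -1, x2 = 4, x3 = -5.

x1 = -1, x2 = 4, x3 = -5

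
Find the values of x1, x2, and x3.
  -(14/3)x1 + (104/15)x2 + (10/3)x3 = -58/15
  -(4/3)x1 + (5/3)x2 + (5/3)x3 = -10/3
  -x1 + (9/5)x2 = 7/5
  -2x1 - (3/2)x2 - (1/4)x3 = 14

Row-reduce the augmented matrix:
R1 ← R1 / (-14/3).
R2 ← R2 + 4/3·R1.
R3 ← R3 + 1·R1.
R4 ← R4 + 2·R1.
R2 ← R2 / (-11/35).
R1 ← R1 + 52/35·R2.
R3 ← R3 − 11/35·R2.
R4 ← R4 + 313/70·R2.
Swap R3 and R4.
R3 ← R3 / (-521/44).
R1 ← R1 + 45/11·R3.
R2 ← R2 + 25/11·R3.
R4 reduces to 0 = 0, so the extra equation is consistent.
Reading off the reduced rows gives x1 = -5, x2 = -2, x3 = -4.

x1 = -5, x2 = -2, x3 = -4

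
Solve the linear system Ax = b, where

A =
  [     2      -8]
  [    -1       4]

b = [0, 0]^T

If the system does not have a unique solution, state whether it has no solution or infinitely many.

infinitely many solutions

Row-reduce:
R1 ← R1 / (2).
R2 ← R2 + 1·R1.
Rank is 1 with 2 unknowns, leaving x_2 free.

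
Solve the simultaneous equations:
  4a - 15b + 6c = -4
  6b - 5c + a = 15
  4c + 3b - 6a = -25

Row-reduce:
R1 ← R1 / (4).
R2 ← R2 − 1·R1.
R3 ← R3 + 6·R1.
R2 ← R2 / (39/4).
R1 ← R1 + 15/4·R2.
R3 ← R3 + 39/2·R2.
Row 3 reduces to 0 = 1, a contradiction. The system is inconsistent.

no solution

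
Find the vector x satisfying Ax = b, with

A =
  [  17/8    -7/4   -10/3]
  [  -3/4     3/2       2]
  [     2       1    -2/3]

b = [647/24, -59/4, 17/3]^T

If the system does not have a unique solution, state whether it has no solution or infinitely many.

Row-reduce:
R1 ← R1 / (17/8).
R2 ← R2 + 3/4·R1.
R3 ← R3 − 2·R1.
R2 ← R2 / (15/17).
R1 ← R1 + 14/17·R2.
R3 ← R3 − 45/17·R2.
Row 3 reduces to 0 = -4, a contradiction. The system is inconsistent.

no solution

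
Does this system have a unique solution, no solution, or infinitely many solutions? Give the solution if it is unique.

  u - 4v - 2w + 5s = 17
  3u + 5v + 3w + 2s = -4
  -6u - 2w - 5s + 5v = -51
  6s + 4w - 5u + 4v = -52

Row-reduce the augmented matrix:
R2 ← R2 − 3·R1.
R3 ← R3 + 6·R1.
R4 ← R4 + 5·R1.
R2 ← R2 / (17).
R1 ← R1 + 4·R2.
R3 ← R3 + 19·R2.
R4 ← R4 + 16·R2.
R3 ← R3 / (-67/17).
R1 ← R1 − 2/17·R3.
R2 ← R2 − 9/17·R3.
R4 ← R4 − 42/17·R3.
R4 ← R4 / (1697/67).
R1 ← R1 − 151/67·R4.
R2 ← R2 − 43/67·R4.
R3 ← R3 + 178/67·R4.
Reading off the reduced rows gives u = 6, v = -4, w = 0, s = -1.

u = 6, v = -4, w = 0, s = -1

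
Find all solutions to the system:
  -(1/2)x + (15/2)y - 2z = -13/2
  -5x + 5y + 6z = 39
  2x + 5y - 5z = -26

Row-reduce:
R1 ← R1 / (-1/2).
R2 ← R2 + 5·R1.
R3 ← R3 − 2·R1.
R2 ← R2 / (-70).
R1 ← R1 + 15·R2.
R3 ← R3 − 35·R2.
Rank is 2 with 3 unknowns, leaving z free.

infinitely many solutions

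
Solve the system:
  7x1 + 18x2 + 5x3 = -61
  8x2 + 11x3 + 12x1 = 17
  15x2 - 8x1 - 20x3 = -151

x1 = 2, x2 = -5, x3 = 3

Row-reduce the augmented matrix:
R1 ← R1 / (7).
R2 ← R2 − 12·R1.
R3 ← R3 + 8·R1.
R2 ← R2 / (-160/7).
R1 ← R1 − 18/7·R2.
R3 ← R3 − 249/7·R2.
R3 ← R3 / (-1681/160).
R1 ← R1 − 79/80·R3.
R2 ← R2 + 17/160·R3.
Reading off the reduced rows gives x1 = 2, x2 = -5, x3 = 3.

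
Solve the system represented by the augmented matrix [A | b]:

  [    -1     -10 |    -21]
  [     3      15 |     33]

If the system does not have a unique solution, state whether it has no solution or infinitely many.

x_1 = 1, x_2 = 2

From equation 1: x_1 = 21 − 10·x_2.
Substitute into equation 2 and solve: x_2 = 2.
Then x_1 = 1.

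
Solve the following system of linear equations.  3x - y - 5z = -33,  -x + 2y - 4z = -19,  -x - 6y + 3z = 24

x = -3, y = -1, z = 5

Row-reduce the augmented matrix:
R1 ← R1 / (3).
R2 ← R2 + 1·R1.
R3 ← R3 + 1·R1.
R2 ← R2 / (5/3).
R1 ← R1 + 1/3·R2.
R3 ← R3 + 19/3·R2.
R3 ← R3 / (-101/5).
R1 ← R1 + 14/5·R3.
R2 ← R2 + 17/5·R3.
Reading off the reduced rows gives x = -3, y = -1, z = 5.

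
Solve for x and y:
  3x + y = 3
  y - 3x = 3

x = 0, y = 3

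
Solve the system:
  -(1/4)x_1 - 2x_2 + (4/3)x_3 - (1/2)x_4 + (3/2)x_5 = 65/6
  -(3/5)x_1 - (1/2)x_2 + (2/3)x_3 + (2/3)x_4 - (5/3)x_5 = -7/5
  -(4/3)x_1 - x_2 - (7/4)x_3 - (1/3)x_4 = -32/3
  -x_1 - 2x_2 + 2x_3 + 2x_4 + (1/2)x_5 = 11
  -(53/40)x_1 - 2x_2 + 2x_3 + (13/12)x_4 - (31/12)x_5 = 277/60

Row-reduce:
R1 ← R1 / (-1/4).
R2 ← R2 + 3/5·R1.
R3 ← R3 + 4/3·R1.
R4 ← R4 + 1·R1.
R5 ← R5 + 53/40·R1.
R2 ← R2 / (43/10).
R1 ← R1 − 8·R2.
R3 ← R3 − 29/3·R2.
R4 ← R4 − 6·R2.
R5 ← R5 − 43/5·R2.
R3 ← R3 / (-4901/1548).
R1 ← R1 + 80/129·R3.
R2 ← R2 + 76/129·R3.
R4 ← R4 − 26/129·R3.
R4 ← R4 / (1444/1131).
R1 ← R1 + 5430/4901·R4.
R2 ← R2 − 11480/14703·R4.
R3 ← R3 − 2884/4901·R4.
Row 5 reduces to 0 = 2, a contradiction. The system is inconsistent.

no solution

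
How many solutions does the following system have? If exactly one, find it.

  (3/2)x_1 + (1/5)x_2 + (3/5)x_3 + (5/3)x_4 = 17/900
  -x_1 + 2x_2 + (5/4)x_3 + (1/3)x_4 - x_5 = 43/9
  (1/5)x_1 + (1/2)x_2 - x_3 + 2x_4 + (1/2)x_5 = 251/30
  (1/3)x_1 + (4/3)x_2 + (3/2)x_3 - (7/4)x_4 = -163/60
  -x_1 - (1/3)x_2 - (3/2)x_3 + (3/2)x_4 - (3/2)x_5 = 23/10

x_1 = -5/2, x_2 = 3, x_3 = -6/5, x_4 = 7/3, x_5 = 3

Row-reduce the augmented matrix:
R1 ← R1 / (3/2).
R2 ← R2 + 1·R1.
R3 ← R3 − 1/5·R1.
R4 ← R4 − 1/3·R1.
R5 ← R5 + 1·R1.
R2 ← R2 / (32/15).
R1 ← R1 − 2/15·R2.
R3 ← R3 − 71/150·R2.
R4 ← R4 − 58/45·R2.
R5 ← R5 + 1/5·R2.
R3 ← R3 / (-1851/1280).
R1 ← R1 − 19/64·R3.
R2 ← R2 − 99/128·R3.
R4 ← R4 − 71/192·R3.
R5 ← R5 + 121/128·R3.
R4 ← R4 / (-174613/66636).
R1 ← R1 − 7330/5553·R4.
R2 ← R2 − 2696/1851·R4.
R3 ← R3 + 5596/5553·R4.
R5 ← R5 − 6641/3702·R4.
R5 ← R5 / (-532801/349226).
R1 ← R1 − 106170/174613·R5.
R2 ← R2 − 62121/174613·R5.
R3 ← R3 + 140132/174613·R5.
R4 ← R4 + 52560/174613·R5.
Reading off the reduced rows gives x_1 = -5/2, x_2 = 3, x_3 = -6/5, x_4 = 7/3, x_5 = 3.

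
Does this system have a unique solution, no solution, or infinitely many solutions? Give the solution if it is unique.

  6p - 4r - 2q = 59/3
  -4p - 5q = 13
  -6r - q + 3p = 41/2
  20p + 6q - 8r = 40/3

p = 1/2, q = -3, r = -8/3

Row-reduce the augmented matrix:
R1 ← R1 / (6).
R2 ← R2 + 4·R1.
R3 ← R3 − 3·R1.
R4 ← R4 − 20·R1.
R2 ← R2 / (-19/3).
R1 ← R1 + 1/3·R2.
R4 ← R4 − 38/3·R2.
R3 ← R3 / (-4).
R1 ← R1 + 10/19·R3.
R2 ← R2 − 8/19·R3.
R4 reduces to 0 = 0, so the extra equation is consistent.
Reading off the reduced rows gives p = 1/2, q = -3, r = -8/3.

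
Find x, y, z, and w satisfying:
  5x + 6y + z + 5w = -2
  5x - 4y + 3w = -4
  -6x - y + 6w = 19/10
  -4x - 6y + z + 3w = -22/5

Row-reduce the augmented matrix:
R1 ← R1 / (5).
R2 ← R2 − 5·R1.
R3 ← R3 + 6·R1.
R4 ← R4 + 4·R1.
R2 ← R2 / (-10).
R1 ← R1 − 6/5·R2.
R3 ← R3 − 31/5·R2.
R4 ← R4 + 6/5·R2.
R3 ← R3 / (29/50).
R1 ← R1 − 2/25·R3.
R2 ← R2 − 1/10·R3.
R4 ← R4 − 48/25·R3.
R4 ← R4 / (-823/29).
R1 ← R1 + 21/29·R4.
R2 ← R2 + 48/29·R4.
R3 ← R3 − 538/29·R4.
Reading off the reduced rows gives x = -2/5, y = 1/2, z = -3, w = 0.

x = -2/5, y = 1/2, z = -3, w = 0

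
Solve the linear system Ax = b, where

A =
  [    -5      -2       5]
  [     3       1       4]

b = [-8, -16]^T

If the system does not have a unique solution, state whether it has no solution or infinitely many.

Row-reduce:
R1 ← R1 / (-5).
R2 ← R2 − 3·R1.
R2 ← R2 / (-1/5).
R1 ← R1 − 2/5·R2.
Rank is 2 with 3 unknowns, leaving x_3 free.

infinitely many solutions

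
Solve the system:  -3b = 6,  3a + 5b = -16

Row-reduce the augmented matrix:
Swap R1 and R2.
R1 ← R1 / (3).
R2 ← R2 / (-3).
R1 ← R1 − 5/3·R2.
Reading off the reduced rows gives a = -2, b = -2.

a = -2, b = -2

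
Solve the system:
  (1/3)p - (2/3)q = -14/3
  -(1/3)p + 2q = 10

Row-reduce the augmented matrix:
R1 ← R1 / (1/3).
R2 ← R2 + 1/3·R1.
R2 ← R2 / (4/3).
R1 ← R1 + 2·R2.
Reading off the reduced rows gives p = -6, q = 4.

p = -6, q = 4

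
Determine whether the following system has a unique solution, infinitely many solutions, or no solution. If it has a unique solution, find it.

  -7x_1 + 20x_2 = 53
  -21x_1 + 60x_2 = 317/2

no solution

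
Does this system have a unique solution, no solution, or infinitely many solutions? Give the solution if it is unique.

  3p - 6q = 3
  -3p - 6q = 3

Row-reduce the augmented matrix:
R1 ← R1 / (3).
R2 ← R2 + 3·R1.
R2 ← R2 / (-12).
R1 ← R1 + 2·R2.
Reading off the reduced rows gives p = 0, q = -1/2.

p = 0, q = -1/2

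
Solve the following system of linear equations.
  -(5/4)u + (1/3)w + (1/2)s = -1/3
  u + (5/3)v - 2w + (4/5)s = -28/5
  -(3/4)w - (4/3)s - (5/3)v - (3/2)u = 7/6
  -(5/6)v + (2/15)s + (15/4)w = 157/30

no solution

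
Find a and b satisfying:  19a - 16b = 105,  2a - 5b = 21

Row-reduce the augmented matrix:
R1 ← R1 / (19).
R2 ← R2 − 2·R1.
R2 ← R2 / (-63/19).
R1 ← R1 + 16/19·R2.
Reading off the reduced rows gives a = 3, b = -3.

a = 3, b = -3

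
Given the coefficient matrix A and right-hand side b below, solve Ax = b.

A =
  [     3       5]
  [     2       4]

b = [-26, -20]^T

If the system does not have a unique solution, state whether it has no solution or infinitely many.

x_1 = -2, x_2 = -4

Row-reduce the augmented matrix:
R1 ← R1 / (3).
R2 ← R2 − 2·R1.
R2 ← R2 / (2/3).
R1 ← R1 − 5/3·R2.
Reading off the reduced rows gives x_1 = -2, x_2 = -4.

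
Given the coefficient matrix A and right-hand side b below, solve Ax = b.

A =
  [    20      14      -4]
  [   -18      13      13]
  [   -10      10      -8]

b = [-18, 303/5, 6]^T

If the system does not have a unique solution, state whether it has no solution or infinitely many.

x_1 = -6/5, x_2 = 1, x_3 = 2

Row-reduce the augmented matrix:
R1 ← R1 / (20).
R2 ← R2 + 18·R1.
R3 ← R3 + 10·R1.
R2 ← R2 / (128/5).
R1 ← R1 − 7/10·R2.
R3 ← R3 − 17·R2.
R3 ← R3 / (-2079/128).
R1 ← R1 + 117/256·R3.
R2 ← R2 − 47/128·R3.
Reading off the reduced rows gives x_1 = -6/5, x_2 = 1, x_3 = 2.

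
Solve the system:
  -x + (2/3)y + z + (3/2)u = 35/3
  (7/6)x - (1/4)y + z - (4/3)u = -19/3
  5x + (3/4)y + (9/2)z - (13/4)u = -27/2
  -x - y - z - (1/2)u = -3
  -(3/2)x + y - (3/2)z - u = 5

no solution

Row-reduce:
R1 ← R1 / (-1).
R2 ← R2 − 7/6·R1.
R3 ← R3 − 5·R1.
R4 ← R4 + 1·R1.
R5 ← R5 + 3/2·R1.
R2 ← R2 / (19/36).
R1 ← R1 + 2/3·R2.
R3 ← R3 − 49/12·R2.
R4 ← R4 + 5/3·R2.
R3 ← R3 / (-138/19).
R1 ← R1 − 33/19·R3.
R2 ← R2 − 78/19·R3.
R4 ← R4 − 92/19·R3.
R5 ← R5 + 3·R3.
Swap R4 and R5.
R4 ← R4 / (-169/46).
R1 ← R1 + 67/92·R4.
R2 ← R2 − 63/46·R4.
R3 ← R3 + 13/92·R4.
Row 5 reduces to 0 = 2/3, a contradiction. The system is inconsistent.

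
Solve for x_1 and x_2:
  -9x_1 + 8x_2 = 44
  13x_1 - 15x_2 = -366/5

Row-reduce the augmented matrix:
R1 ← R1 / (-9).
R2 ← R2 − 13·R1.
R2 ← R2 / (-31/9).
R1 ← R1 + 8/9·R2.
Reading off the reduced rows gives x_1 = -12/5, x_2 = 14/5.

x_1 = -12/5, x_2 = 14/5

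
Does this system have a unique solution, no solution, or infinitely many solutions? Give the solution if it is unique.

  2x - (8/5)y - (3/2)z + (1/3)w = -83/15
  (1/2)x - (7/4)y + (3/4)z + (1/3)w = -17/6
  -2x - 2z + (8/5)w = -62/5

infinitely many solutions

Row-reduce:
R1 ← R1 / (2).
R2 ← R2 − 1/2·R1.
R3 ← R3 + 2·R1.
R2 ← R2 / (-27/20).
R1 ← R1 + 4/5·R2.
R3 ← R3 + 8/5·R2.
R3 ← R3 / (-29/6).
R1 ← R1 + 17/12·R3.
R2 ← R2 + 5/6·R3.
Rank is 3 with 4 unknowns, leaving w free.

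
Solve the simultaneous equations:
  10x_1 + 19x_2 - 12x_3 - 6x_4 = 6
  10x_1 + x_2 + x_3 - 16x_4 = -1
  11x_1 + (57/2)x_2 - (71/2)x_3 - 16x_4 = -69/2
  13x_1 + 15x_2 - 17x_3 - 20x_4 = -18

infinitely many solutions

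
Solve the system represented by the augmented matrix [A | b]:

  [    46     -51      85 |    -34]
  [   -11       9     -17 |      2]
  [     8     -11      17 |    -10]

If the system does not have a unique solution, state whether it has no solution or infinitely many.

infinitely many solutions

Row-reduce:
R1 ← R1 / (46).
R2 ← R2 + 11·R1.
R3 ← R3 − 8·R1.
R2 ← R2 / (-147/46).
R1 ← R1 + 51/46·R2.
R3 ← R3 + 49/23·R2.
Rank is 2 with 3 unknowns, leaving x_3 free.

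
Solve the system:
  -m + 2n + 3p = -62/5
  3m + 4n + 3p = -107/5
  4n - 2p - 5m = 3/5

Row-reduce the augmented matrix:
R1 ← R1 / (-1).
R2 ← R2 − 3·R1.
R3 ← R3 + 5·R1.
R2 ← R2 / (10).
R1 ← R1 + 2·R2.
R3 ← R3 + 6·R2.
R3 ← R3 / (-49/5).
R1 ← R1 + 3/5·R3.
R2 ← R2 − 6/5·R3.
Reading off the reduced rows gives m = -1, n = -5/2, p = -14/5.

m = -1, n = -5/2, p = -14/5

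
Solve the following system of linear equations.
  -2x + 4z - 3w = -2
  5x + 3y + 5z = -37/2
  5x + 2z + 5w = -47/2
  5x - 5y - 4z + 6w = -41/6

x = -1/2, y = -1/3, z = -3, w = -3

Row-reduce the augmented matrix:
R1 ← R1 / (-2).
R2 ← R2 − 5·R1.
R3 ← R3 − 5·R1.
R4 ← R4 − 5·R1.
R2 ← R2 / (3).
R4 ← R4 + 5·R2.
R3 ← R3 / (12).
R1 ← R1 + 2·R3.
R2 ← R2 − 5·R3.
R4 ← R4 − 31·R3.
R4 ← R4 / (-181/24).
R1 ← R1 − 13/12·R4.
R2 ← R2 + 35/24·R4.
R3 ← R3 + 5/24·R4.
Reading off the reduced rows gives x = -1/2, y = -1/3, z = -3, w = -3.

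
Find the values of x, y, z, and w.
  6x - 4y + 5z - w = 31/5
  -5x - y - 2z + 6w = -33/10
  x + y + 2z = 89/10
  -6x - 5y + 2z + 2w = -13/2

Row-reduce the augmented matrix:
R1 ← R1 / (6).
R2 ← R2 + 5·R1.
R3 ← R3 − 1·R1.
R4 ← R4 + 6·R1.
R2 ← R2 / (-13/3).
R1 ← R1 + 2/3·R2.
R3 ← R3 − 5/3·R2.
R4 ← R4 + 9·R2.
R3 ← R3 / (2).
R1 ← R1 − 1/2·R3.
R2 ← R2 + 1/2·R3.
R4 ← R4 − 5/2·R3.
R4 ← R4 / (-323/26).
R1 ← R1 + 3/2·R4.
R2 ← R2 + 17/26·R4.
R3 ← R3 − 14/13·R4.
Reading off the reduced rows gives x = 2/5, y = 5/2, z = 3, w = 6/5.

x = 2/5, y = 5/2, z = 3, w = 6/5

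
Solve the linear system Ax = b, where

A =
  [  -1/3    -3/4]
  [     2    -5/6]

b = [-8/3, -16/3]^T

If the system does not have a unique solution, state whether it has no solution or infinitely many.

Row-reduce the augmented matrix:
R1 ← R1 / (-1/3).
R2 ← R2 − 2·R1.
R2 ← R2 / (-16/3).
R1 ← R1 − 9/4·R2.
Reading off the reduced rows gives x_1 = -1, x_2 = 4.

x_1 = -1, x_2 = 4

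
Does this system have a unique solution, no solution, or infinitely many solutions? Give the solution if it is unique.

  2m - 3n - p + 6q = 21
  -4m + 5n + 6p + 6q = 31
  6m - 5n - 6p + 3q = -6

infinitely many solutions

Row-reduce:
R1 ← R1 / (2).
R2 ← R2 + 4·R1.
R3 ← R3 − 6·R1.
R2 ← R2 / (-1).
R1 ← R1 + 3/2·R2.
R3 ← R3 − 4·R2.
R3 ← R3 / (13).
R1 ← R1 + 13/2·R3.
R2 ← R2 + 4·R3.
Rank is 3 with 4 unknowns, leaving q free.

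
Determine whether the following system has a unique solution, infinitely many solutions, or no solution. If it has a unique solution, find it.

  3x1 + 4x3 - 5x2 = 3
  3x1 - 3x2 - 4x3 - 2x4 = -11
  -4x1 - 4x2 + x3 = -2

infinitely many solutions

Row-reduce:
R1 ← R1 / (3).
R2 ← R2 − 3·R1.
R3 ← R3 + 4·R1.
R2 ← R2 / (2).
R1 ← R1 + 5/3·R2.
R3 ← R3 + 32/3·R2.
R3 ← R3 / (-109/3).
R1 ← R1 + 16/3·R3.
R2 ← R2 + 4·R3.
Rank is 3 with 4 unknowns, leaving x4 free.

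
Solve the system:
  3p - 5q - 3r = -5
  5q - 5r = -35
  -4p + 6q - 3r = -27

Row-reduce the augmented matrix:
R1 ← R1 / (3).
R3 ← R3 + 4·R1.
R2 ← R2 / (5).
R1 ← R1 + 5/3·R2.
R3 ← R3 + 2/3·R2.
R3 ← R3 / (-23/3).
R1 ← R1 + 8/3·R3.
R2 ← R2 + 1·R3.
Reading off the reduced rows gives p = 0, q = -2, r = 5.

p = 0, q = -2, r = 5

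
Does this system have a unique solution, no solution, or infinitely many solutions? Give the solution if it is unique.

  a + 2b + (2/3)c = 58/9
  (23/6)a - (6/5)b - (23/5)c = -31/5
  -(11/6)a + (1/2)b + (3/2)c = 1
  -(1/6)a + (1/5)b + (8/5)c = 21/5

Row-reduce the augmented matrix:
R2 ← R2 − 23/6·R1.
R3 ← R3 + 11/6·R1.
R4 ← R4 + 1/6·R1.
R2 ← R2 / (-133/15).
R1 ← R1 − 2·R2.
R3 ← R3 − 25/6·R2.
R4 ← R4 − 8/15·R2.
R3 ← R3 / (-73/114).
R1 ← R1 + 18/19·R3.
R2 ← R2 − 46/57·R3.
R4 ← R4 − 73/57·R3.
R4 reduces to 0 = 0, so the extra equation is consistent.
Reading off the reduced rows gives a = 2, b = 4/3, c = 8/3.

a = 2, b = 4/3, c = 8/3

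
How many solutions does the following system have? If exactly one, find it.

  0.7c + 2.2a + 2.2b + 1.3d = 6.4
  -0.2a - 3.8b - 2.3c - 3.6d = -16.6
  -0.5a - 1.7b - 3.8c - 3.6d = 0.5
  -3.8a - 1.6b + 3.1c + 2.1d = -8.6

a = -2, b = 5, c = -4, d = 2

Row-reduce the augmented matrix:
R1 ← R1 / (11/5).
R2 ← R2 + 1/5·R1.
R3 ← R3 + 1/2·R1.
R4 ← R4 + 19/5·R1.
R2 ← R2 / (-18/5).
R1 ← R1 − 1·R2.
R3 ← R3 + 6/5·R2.
R4 ← R4 − 11/5·R2.
R3 ← R3 / (-637/220).
R1 ← R1 + 10/33·R3.
R2 ← R2 − 41/66·R3.
R4 ← R4 − 971/330·R3.
R4 ← R4 / (1489/38220).
R1 ← R1 + 387/2548·R4.
R2 ← R2 − 3877/7644·R4.
R3 ← R3 − 1415/1911·R4.
Reading off the reduced rows gives a = -2, b = 5, c = -4, d = 2.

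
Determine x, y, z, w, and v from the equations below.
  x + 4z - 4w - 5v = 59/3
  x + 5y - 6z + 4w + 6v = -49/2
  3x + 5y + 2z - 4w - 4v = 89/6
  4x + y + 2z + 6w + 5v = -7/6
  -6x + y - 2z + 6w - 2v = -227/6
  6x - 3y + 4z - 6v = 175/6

Row-reduce the augmented matrix:
R2 ← R2 − 1·R1.
R3 ← R3 − 3·R1.
R4 ← R4 − 4·R1.
R5 ← R5 + 6·R1.
R6 ← R6 − 6·R1.
R2 ← R2 / (5).
R3 ← R3 − 5·R2.
R4 ← R4 − 1·R2.
R5 ← R5 − 1·R2.
R6 ← R6 + 3·R2.
Swap R3 and R4.
R3 ← R3 / (-12).
R1 ← R1 − 4·R3.
R2 ← R2 + 2·R3.
R5 ← R5 − 24·R3.
R6 ← R6 + 26·R3.
Swap R4 and R5.
R4 ← R4 / (106/5).
R1 ← R1 − 14/5·R4.
R2 ← R2 + 9/5·R4.
R3 ← R3 + 17/10·R4.
R6 ← R6 + 77/5·R4.
Swap R5 and R6.
R5 ← R5 / (-1115/106).
R1 ← R1 − 58/53·R5.
R2 ← R2 + 67/106·R5.
R3 ← R3 + 209/212·R5.
R4 ← R4 − 57/106·R5.
R6 reduces to 0 = 0, so the extra equation is consistent.
Reading off the reduced rows gives x = 3, y = -3/2, z = 5/3, w = -5/2, v = 0.

x = 3, y = -3/2, z = 5/3, w = -5/2, v = 0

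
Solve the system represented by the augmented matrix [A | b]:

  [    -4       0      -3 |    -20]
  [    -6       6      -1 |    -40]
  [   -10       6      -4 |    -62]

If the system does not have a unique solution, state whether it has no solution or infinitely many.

Row-reduce:
R1 ← R1 / (-4).
R2 ← R2 + 6·R1.
R3 ← R3 + 10·R1.
R2 ← R2 / (6).
R3 ← R3 − 6·R2.
Row 3 reduces to 0 = -2, a contradiction. The system is inconsistent.

no solution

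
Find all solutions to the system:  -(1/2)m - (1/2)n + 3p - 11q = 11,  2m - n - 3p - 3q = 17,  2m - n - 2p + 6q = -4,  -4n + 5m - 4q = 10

infinitely many solutions

Row-reduce:
R1 ← R1 / (-1/2).
R2 ← R2 − 2·R1.
R3 ← R3 − 2·R1.
R4 ← R4 − 5·R1.
R2 ← R2 / (-3).
R1 ← R1 − 1·R2.
R3 ← R3 + 3·R2.
R4 ← R4 + 9·R2.
R1 ← R1 + 3·R3.
R2 ← R2 + 3·R3.
R4 ← R4 − 3·R3.
Rank is 3 with 4 unknowns, leaving q free.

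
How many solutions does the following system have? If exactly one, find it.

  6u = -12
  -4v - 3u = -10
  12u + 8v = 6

no solution

Row-reduce:
R1 ← R1 / (6).
R2 ← R2 + 3·R1.
R3 ← R3 − 12·R1.
R2 ← R2 / (-4).
R3 ← R3 − 8·R2.
Row 3 reduces to 0 = -2, a contradiction. The system is inconsistent.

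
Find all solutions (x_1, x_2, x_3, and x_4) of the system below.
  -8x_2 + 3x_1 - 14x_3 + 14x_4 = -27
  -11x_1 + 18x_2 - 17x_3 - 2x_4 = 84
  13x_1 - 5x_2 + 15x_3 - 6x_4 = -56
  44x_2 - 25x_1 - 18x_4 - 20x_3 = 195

infinitely many solutions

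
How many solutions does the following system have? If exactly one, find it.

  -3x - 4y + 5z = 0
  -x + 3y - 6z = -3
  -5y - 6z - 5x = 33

Row-reduce the augmented matrix:
R1 ← R1 / (-3).
R2 ← R2 + 1·R1.
R3 ← R3 + 5·R1.
R2 ← R2 / (13/3).
R1 ← R1 − 4/3·R2.
R3 ← R3 − 5/3·R2.
R3 ← R3 / (-148/13).
R1 ← R1 − 9/13·R3.
R2 ← R2 + 23/13·R3.
Reading off the reduced rows gives x = 3, y = -6, z = -3.

x = 3, y = -6, z = -3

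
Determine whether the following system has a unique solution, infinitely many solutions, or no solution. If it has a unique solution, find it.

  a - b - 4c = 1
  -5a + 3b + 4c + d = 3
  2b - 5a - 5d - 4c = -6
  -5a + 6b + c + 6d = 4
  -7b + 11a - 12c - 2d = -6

Row-reduce:
R2 ← R2 + 5·R1.
R3 ← R3 + 5·R1.
R4 ← R4 + 5·R1.
R5 ← R5 − 11·R1.
R2 ← R2 / (-2).
R1 ← R1 + 1·R2.
R3 ← R3 + 3·R2.
R4 ← R4 − 1·R2.
R5 ← R5 − 4·R2.
Swap R3 and R4.
R3 ← R3 / (-27).
R1 ← R1 − 4·R3.
R2 ← R2 − 8·R3.
R4 ← R4 / (-13/2).
R1 ← R1 − 25/54·R4.
R2 ← R2 − 77/54·R4.
R3 ← R3 + 13/54·R4.
Row 5 reduces to 0 = -1, a contradiction. The system is inconsistent.

no solution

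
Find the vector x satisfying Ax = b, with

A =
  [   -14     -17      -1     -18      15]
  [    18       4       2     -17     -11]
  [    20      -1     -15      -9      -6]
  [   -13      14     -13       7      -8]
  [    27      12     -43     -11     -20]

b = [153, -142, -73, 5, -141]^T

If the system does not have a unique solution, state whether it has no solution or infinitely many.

infinitely many solutions

Row-reduce:
R1 ← R1 / (-14).
R2 ← R2 − 18·R1.
R3 ← R3 − 20·R1.
R4 ← R4 + 13·R1.
R5 ← R5 − 27·R1.
R2 ← R2 / (-125/7).
R1 ← R1 − 17/14·R2.
R3 ← R3 + 177/7·R2.
R4 ← R4 − 417/14·R2.
R5 ← R5 + 291/14·R2.
R3 ← R3 / (-436/25).
R1 ← R1 − 3/25·R3.
R2 ← R2 + 1/25·R3.
R4 ← R4 + 272/25·R3.
R5 ← R5 + 1144/25·R3.
R4 ← R4 / (-62183/1090).
R1 ← R1 + 704/545·R4.
R2 ← R2 − 479/218·R4.
R3 ← R3 + 1383/1090·R4.
R5 ← R5 + 62183/1090·R4.
Rank is 4 with 5 unknowns, leaving x_5 free.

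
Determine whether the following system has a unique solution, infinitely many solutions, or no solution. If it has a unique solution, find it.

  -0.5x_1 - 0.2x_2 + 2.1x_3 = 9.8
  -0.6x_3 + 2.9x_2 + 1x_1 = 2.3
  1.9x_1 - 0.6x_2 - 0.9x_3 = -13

x_1 = -4, x_2 = 3, x_3 = 4

Row-reduce the augmented matrix:
R1 ← R1 / (-1/2).
R2 ← R2 − 1·R1.
R3 ← R3 − 19/10·R1.
R2 ← R2 / (5/2).
R1 ← R1 − 2/5·R2.
R3 ← R3 + 34/25·R2.
R3 ← R3 / (5649/625).
R1 ← R1 + 597/125·R3.
R2 ← R2 − 36/25·R3.
Reading off the reduced rows gives x_1 = -4, x_2 = 3, x_3 = 4.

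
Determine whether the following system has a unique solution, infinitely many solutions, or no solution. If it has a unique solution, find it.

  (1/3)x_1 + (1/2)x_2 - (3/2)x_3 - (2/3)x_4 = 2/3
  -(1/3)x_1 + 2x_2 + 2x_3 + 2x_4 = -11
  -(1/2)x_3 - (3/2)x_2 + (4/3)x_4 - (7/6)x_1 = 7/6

Row-reduce:
R1 ← R1 / (1/3).
R2 ← R2 + 1/3·R1.
R3 ← R3 + 7/6·R1.
R2 ← R2 / (5/2).
R1 ← R1 − 3/2·R2.
R3 ← R3 − 1/4·R2.
R3 ← R3 / (-29/5).
R1 ← R1 + 24/5·R3.
R2 ← R2 − 1/5·R3.
Rank is 3 with 4 unknowns, leaving x_4 free.

infinitely many solutions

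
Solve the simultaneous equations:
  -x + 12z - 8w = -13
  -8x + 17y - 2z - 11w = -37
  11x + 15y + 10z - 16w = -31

infinitely many solutions

Row-reduce:
R1 ← R1 / (-1).
R2 ← R2 + 8·R1.
R3 ← R3 − 11·R1.
R2 ← R2 / (17).
R3 ← R3 − 15·R2.
R3 ← R3 / (3884/17).
R1 ← R1 + 12·R3.
R2 ← R2 + 98/17·R3.
Rank is 3 with 4 unknowns, leaving w free.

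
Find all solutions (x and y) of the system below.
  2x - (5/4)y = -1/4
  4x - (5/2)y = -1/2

Row-reduce:
R1 ← R1 / (2).
R2 ← R2 − 4·R1.
Rank is 1 with 2 unknowns, leaving y free.

infinitely many solutions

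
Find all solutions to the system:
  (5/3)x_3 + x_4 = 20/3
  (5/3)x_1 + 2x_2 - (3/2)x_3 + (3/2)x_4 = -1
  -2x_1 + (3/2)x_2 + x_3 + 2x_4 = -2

infinitely many solutions

Row-reduce:
Swap R1 and R2.
R1 ← R1 / (5/3).
R3 ← R3 + 2·R1.
Swap R2 and R3.
R2 ← R2 / (39/10).
R1 ← R1 − 6/5·R2.
R3 ← R3 / (5/3).
R1 ← R1 + 17/26·R3.
R2 ← R2 + 8/39·R3.
Rank is 3 with 4 unknowns, leaving x_4 free.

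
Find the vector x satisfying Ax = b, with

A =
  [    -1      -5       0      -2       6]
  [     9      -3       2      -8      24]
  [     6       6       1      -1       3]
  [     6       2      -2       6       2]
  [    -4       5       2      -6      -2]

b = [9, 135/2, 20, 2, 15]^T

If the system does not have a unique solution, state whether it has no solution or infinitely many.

no solution

Row-reduce:
R1 ← R1 / (-1).
R2 ← R2 − 9·R1.
R3 ← R3 − 6·R1.
R4 ← R4 − 6·R1.
R5 ← R5 + 4·R1.
R2 ← R2 / (-48).
R1 ← R1 − 5·R2.
R3 ← R3 + 24·R2.
R4 ← R4 + 28·R2.
R5 ← R5 − 25·R2.
Swap R3 and R4.
R3 ← R3 / (-19/6).
R1 ← R1 − 5/24·R3.
R2 ← R2 + 1/24·R3.
R5 ← R5 − 73/24·R3.
Swap R4 and R5.
R4 ← R4 / (-52/19).
R1 ← R1 + 2/19·R4.
R2 ← R2 − 8/19·R4.
R3 ← R3 + 55/19·R4.
Row 5 reduces to 0 = -1/4, a contradiction. The system is inconsistent.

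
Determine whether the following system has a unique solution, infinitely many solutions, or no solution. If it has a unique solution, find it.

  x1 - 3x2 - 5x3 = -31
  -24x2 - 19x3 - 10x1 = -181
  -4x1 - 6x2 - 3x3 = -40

no solution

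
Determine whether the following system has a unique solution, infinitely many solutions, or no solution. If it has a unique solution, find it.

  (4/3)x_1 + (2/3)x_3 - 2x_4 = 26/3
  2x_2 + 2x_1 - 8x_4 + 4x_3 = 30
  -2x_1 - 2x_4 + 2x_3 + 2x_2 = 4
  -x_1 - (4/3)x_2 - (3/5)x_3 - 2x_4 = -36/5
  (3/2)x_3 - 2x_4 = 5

x_1 = 4, x_2 = 3, x_3 = 2, x_4 = -1

Row-reduce the augmented matrix:
R1 ← R1 / (4/3).
R2 ← R2 − 2·R1.
R3 ← R3 + 2·R1.
R4 ← R4 + 1·R1.
R2 ← R2 / (2).
R3 ← R3 − 2·R2.
R4 ← R4 + 4/3·R2.
Swap R3 and R4.
R3 ← R3 / (19/10).
R1 ← R1 − 1/2·R3.
R2 ← R2 − 3/2·R3.
R5 ← R5 − 3/2·R3.
Swap R4 and R5.
R4 ← R4 / (129/38).
R1 ← R1 − 17/57·R4.
R2 ← R2 − 55/19·R4.
R3 ← R3 + 205/57·R4.
R5 reduces to 0 = 0, so the extra equation is consistent.
Reading off the reduced rows gives x_1 = 4, x_2 = 3, x_3 = 2, x_4 = -1.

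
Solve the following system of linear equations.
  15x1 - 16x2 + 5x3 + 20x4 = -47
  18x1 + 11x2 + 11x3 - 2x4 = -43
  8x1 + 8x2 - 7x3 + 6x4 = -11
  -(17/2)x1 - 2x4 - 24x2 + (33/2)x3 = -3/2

infinitely many solutions

Row-reduce:
R1 ← R1 / (15).
R2 ← R2 − 18·R1.
R3 ← R3 − 8·R1.
R4 ← R4 + 17/2·R1.
R2 ← R2 / (151/5).
R1 ← R1 + 16/15·R2.
R3 ← R3 − 248/15·R2.
R4 ← R4 + 496/15·R2.
R3 ← R3 / (-1873/151).
R1 ← R1 − 77/151·R3.
R2 ← R2 − 25/151·R3.
R4 ← R4 − 3746/151·R3.
Rank is 3 with 4 unknowns, leaving x4 free.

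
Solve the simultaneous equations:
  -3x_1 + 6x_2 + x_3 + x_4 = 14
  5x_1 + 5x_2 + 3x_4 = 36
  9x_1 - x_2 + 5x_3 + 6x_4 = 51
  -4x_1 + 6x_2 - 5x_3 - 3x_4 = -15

infinitely many solutions

Row-reduce:
R1 ← R1 / (-3).
R2 ← R2 − 5·R1.
R3 ← R3 − 9·R1.
R4 ← R4 + 4·R1.
R2 ← R2 / (15).
R1 ← R1 + 2·R2.
R3 ← R3 − 17·R2.
R4 ← R4 + 2·R2.
R3 ← R3 / (55/9).
R1 ← R1 + 1/9·R3.
R2 ← R2 − 1/9·R3.
R4 ← R4 + 55/9·R3.
Rank is 3 with 4 unknowns, leaving x_4 free.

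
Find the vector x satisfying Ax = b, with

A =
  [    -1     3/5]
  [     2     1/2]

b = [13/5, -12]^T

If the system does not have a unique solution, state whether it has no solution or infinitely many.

From equation 1: x_1 = -13/5 + 3/5·x_2.
Substitute into equation 2 and solve: x_2 = -4.
Then x_1 = -5.

x_1 = -5, x_2 = -4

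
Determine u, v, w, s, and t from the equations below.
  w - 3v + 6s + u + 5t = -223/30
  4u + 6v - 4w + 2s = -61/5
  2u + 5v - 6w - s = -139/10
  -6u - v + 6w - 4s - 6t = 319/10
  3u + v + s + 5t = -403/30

Row-reduce the augmented matrix:
R2 ← R2 − 4·R1.
R3 ← R3 − 2·R1.
R4 ← R4 + 6·R1.
R5 ← R5 − 3·R1.
R2 ← R2 / (18).
R1 ← R1 + 3·R2.
R3 ← R3 − 11·R2.
R4 ← R4 + 19·R2.
R5 ← R5 − 10·R2.
R3 ← R3 / (-28/9).
R1 ← R1 + 1/3·R3.
R2 ← R2 + 4/9·R3.
R4 ← R4 − 32/9·R3.
R5 ← R5 − 13/9·R3.
R4 ← R4 / (65/7).
R1 ← R1 − 16/7·R4.
R2 ← R2 + 9/7·R4.
R3 ← R3 + 1/7·R4.
R5 ← R5 + 32/7·R4.
R5 ← R5 / (313/65).
R1 ← R1 − 6/65·R5.
R2 ← R2 + 44/65·R5.
R3 ← R3 + 41/65·R5.
R4 ← R4 − 38/65·R5.
Reading off the reduced rows gives u = -2, v = 1/2, w = 2, s = 2/5, t = -5/3.

u = -2, v = 1/2, w = 2, s = 2/5, t = -5/3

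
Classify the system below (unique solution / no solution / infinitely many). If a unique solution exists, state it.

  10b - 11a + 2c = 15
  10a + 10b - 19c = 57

infinitely many solutions

Row-reduce:
R1 ← R1 / (-11).
R2 ← R2 − 10·R1.
R2 ← R2 / (210/11).
R1 ← R1 + 10/11·R2.
Rank is 2 with 3 unknowns, leaving c free.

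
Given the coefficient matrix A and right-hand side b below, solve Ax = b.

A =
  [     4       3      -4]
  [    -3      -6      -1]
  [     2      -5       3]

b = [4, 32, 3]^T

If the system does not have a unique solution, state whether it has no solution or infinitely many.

x_1 = -1, x_2 = -4, x_3 = -5

Row-reduce the augmented matrix:
R1 ← R1 / (4).
R2 ← R2 + 3·R1.
R3 ← R3 − 2·R1.
R2 ← R2 / (-15/4).
R1 ← R1 − 3/4·R2.
R3 ← R3 + 13/2·R2.
R3 ← R3 / (179/15).
R1 ← R1 + 9/5·R3.
R2 ← R2 − 16/15·R3.
Reading off the reduced rows gives x_1 = -1, x_2 = -4, x_3 = -5.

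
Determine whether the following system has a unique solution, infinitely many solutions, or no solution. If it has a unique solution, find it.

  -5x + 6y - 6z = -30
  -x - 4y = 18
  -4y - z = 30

x = 6, y = -6, z = -6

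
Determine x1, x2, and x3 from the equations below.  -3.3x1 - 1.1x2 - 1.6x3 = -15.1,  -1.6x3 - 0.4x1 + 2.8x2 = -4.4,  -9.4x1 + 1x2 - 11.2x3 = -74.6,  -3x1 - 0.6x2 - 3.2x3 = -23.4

Row-reduce the augmented matrix:
R1 ← R1 / (-33/10).
R2 ← R2 + 2/5·R1.
R3 ← R3 + 47/5·R1.
R4 ← R4 + 3·R1.
R2 ← R2 / (44/15).
R1 ← R1 − 1/3·R2.
R3 ← R3 − 62/15·R2.
R4 ← R4 − 2/5·R2.
R3 ← R3 / (-564/121).
R1 ← R1 − 78/121·R3.
R2 ← R2 + 58/121·R3.
R4 ← R4 + 188/121·R3.
R4 reduces to 0 = 0, so the extra equation is consistent.
Reading off the reduced rows gives x1 = 1, x2 = 2, x3 = 6.

x1 = 1, x2 = 2, x3 = 6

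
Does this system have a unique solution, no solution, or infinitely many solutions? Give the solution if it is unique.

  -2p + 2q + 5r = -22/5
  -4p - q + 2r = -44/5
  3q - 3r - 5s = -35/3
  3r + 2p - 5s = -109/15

Row-reduce the augmented matrix:
R1 ← R1 / (-2).
R2 ← R2 + 4·R1.
R4 ← R4 − 2·R1.
R2 ← R2 / (-5).
R1 ← R1 + 1·R2.
R3 ← R3 − 3·R2.
R4 ← R4 − 2·R2.
R3 ← R3 / (-39/5).
R1 ← R1 + 9/10·R3.
R2 ← R2 − 8/5·R3.
R4 ← R4 − 24/5·R3.
R4 ← R4 / (-105/13).
R1 ← R1 − 15/26·R4.
R2 ← R2 + 40/39·R4.
R3 ← R3 − 25/39·R4.
Reading off the reduced rows gives p = 11/5, q = 0, r = 0, s = 7/3.

p = 11/5, q = 0, r = 0, s = 7/3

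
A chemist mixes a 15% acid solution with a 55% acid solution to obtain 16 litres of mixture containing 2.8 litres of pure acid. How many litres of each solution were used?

litres of solution A: 15, litres of solution B: 1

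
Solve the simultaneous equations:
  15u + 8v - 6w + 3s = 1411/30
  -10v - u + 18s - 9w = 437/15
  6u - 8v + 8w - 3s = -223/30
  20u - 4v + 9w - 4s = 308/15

u = 2, v = 2/3, w = -6/5, s = 3/2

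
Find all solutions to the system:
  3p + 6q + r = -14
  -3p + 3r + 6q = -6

infinitely many solutions

Row-reduce:
R1 ← R1 / (3).
R2 ← R2 + 3·R1.
R2 ← R2 / (12).
R1 ← R1 − 2·R2.
Rank is 2 with 3 unknowns, leaving r free.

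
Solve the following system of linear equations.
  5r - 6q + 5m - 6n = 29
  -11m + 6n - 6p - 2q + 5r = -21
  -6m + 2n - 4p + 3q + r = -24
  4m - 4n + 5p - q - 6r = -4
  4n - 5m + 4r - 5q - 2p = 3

infinitely many solutions

Row-reduce:
R1 ← R1 / (5).
R2 ← R2 + 11·R1.
R3 ← R3 + 6·R1.
R4 ← R4 − 4·R1.
R5 ← R5 + 5·R1.
R2 ← R2 / (-36/5).
R1 ← R1 + 6/5·R2.
R3 ← R3 + 26/5·R2.
R4 ← R4 − 4/5·R2.
R5 ← R5 + 2·R2.
R3 ← R3 / (1/3).
R1 ← R1 − 1·R3.
R2 ← R2 − 5/6·R3.
R4 ← R4 − 13/3·R3.
R5 ← R5 + 1/3·R3.
R4 ← R4 / (-86).
R1 ← R1 + 19·R4.
R2 ← R2 + 89/6·R4.
R3 ← R3 − 61/3·R4.
Rank is 4 with 5 unknowns, leaving r free.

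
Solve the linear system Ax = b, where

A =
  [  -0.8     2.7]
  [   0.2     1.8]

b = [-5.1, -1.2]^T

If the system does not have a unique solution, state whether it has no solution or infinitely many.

x_1 = 3, x_2 = -1

Row-reduce the augmented matrix:
R1 ← R1 / (-4/5).
R2 ← R2 − 1/5·R1.
R2 ← R2 / (99/40).
R1 ← R1 + 27/8·R2.
Reading off the reduced rows gives x_1 = 3, x_2 = -1.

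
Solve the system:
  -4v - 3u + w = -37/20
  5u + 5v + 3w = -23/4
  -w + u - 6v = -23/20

u = -1/2, v = 2/5, w = -7/4

Row-reduce the augmented matrix:
R1 ← R1 / (-3).
R2 ← R2 − 5·R1.
R3 ← R3 − 1·R1.
R2 ← R2 / (-5/3).
R1 ← R1 − 4/3·R2.
R3 ← R3 + 22/3·R2.
R3 ← R3 / (-106/5).
R1 ← R1 − 17/5·R3.
R2 ← R2 + 14/5·R3.
Reading off the reduced rows gives u = -1/2, v = 2/5, w = -7/4.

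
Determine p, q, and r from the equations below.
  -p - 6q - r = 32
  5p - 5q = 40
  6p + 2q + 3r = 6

p = 2, q = -6, r = 2

Row-reduce the augmented matrix:
R1 ← R1 / (-1).
R2 ← R2 − 5·R1.
R3 ← R3 − 6·R1.
R2 ← R2 / (-35).
R1 ← R1 − 6·R2.
R3 ← R3 + 34·R2.
R3 ← R3 / (13/7).
R1 ← R1 − 1/7·R3.
R2 ← R2 − 1/7·R3.
Reading off the reduced rows gives p = 2, q = -6, r = 2.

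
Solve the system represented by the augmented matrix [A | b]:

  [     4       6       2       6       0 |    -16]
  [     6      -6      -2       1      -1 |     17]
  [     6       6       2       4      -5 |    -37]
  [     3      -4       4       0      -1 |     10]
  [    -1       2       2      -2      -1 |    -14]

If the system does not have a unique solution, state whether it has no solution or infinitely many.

x_1 = -1, x_2 = -4, x_3 = 0, x_4 = 2, x_5 = 3

Row-reduce the augmented matrix:
R1 ← R1 / (4).
R2 ← R2 − 6·R1.
R3 ← R3 − 6·R1.
R4 ← R4 − 3·R1.
R5 ← R5 + 1·R1.
R2 ← R2 / (-15).
R1 ← R1 − 3/2·R2.
R3 ← R3 + 3·R2.
R4 ← R4 + 17/2·R2.
R5 ← R5 − 7/2·R2.
Swap R3 and R4.
R3 ← R3 / (16/3).
R2 ← R2 − 1/3·R3.
R5 ← R5 − 4/3·R3.
R4 ← R4 / (-17/5).
R1 ← R1 − 7/10·R4.
R2 ← R2 − 17/32·R4.
R3 ← R3 − 1/160·R4.
R5 ← R5 + 19/8·R4.
R5 ← R5 / (303/136).
R1 ← R1 + 37/34·R5.
R2 ← R2 + 21/32·R5.
R3 ← R3 + 49/544·R5.
R4 ← R4 − 24/17·R5.
Reading off the reduced rows gives x_1 = -1, x_2 = -4, x_3 = 0, x_4 = 2, x_5 = 3.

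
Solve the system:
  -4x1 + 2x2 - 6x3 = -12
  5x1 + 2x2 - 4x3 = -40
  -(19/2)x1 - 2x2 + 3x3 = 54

Row-reduce:
R1 ← R1 / (-4).
R2 ← R2 − 5·R1.
R3 ← R3 + 19/2·R1.
R2 ← R2 / (9/2).
R1 ← R1 + 1/2·R2.
R3 ← R3 + 27/4·R2.
Rank is 2 with 3 unknowns, leaving x3 free.

infinitely many solutions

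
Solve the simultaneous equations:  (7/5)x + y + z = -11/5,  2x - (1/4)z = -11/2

Row-reduce:
R1 ← R1 / (7/5).
R2 ← R2 − 2·R1.
R2 ← R2 / (-10/7).
R1 ← R1 − 5/7·R2.
Rank is 2 with 3 unknowns, leaving z free.

infinitely many solutions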